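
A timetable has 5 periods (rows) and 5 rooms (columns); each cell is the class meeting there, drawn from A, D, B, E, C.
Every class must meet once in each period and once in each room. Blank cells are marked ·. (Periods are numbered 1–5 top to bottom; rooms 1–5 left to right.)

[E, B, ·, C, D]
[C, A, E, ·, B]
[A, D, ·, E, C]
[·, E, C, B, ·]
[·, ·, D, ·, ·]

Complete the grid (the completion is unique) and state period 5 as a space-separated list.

B C D A E

Period 5, room 1: period 5 has {D} and room 1 has {A, E, C}, leaving only B.
Period 5, room 2: period 5 has {D, B} and room 2 has {A, D, B, E}, leaving only C.
Period 5, room 4: period 5 has {D, B, C} and room 4 has {B, E, C}, leaving only A.
Period 5, room 5: period 5 has {A, D, B, C} and room 5 has {D, B, C}, leaving only E.
So period 5 reads: B C D A E.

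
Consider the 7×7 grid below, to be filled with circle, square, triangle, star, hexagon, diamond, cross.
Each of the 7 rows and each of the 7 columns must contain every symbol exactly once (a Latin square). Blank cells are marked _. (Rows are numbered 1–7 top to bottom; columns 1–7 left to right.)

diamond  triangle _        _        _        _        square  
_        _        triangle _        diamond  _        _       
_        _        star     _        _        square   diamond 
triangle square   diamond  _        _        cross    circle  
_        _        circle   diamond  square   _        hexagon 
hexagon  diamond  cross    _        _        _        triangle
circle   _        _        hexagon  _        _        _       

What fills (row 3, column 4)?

triangle

Row 1, column 3: row 1 has {square, triangle, diamond} and column 3 has {circle, triangle, star, diamond, cross}, leaving only hexagon.
Row 3, column 1: row 3 has {square, star, diamond} and column 1 has {circle, triangle, hexagon, diamond}, leaving only cross.
Row 4, column 4: row 4 has {circle, square, triangle, diamond, cross} and column 4 has {hexagon, diamond}, leaving only star.
Row 4, column 5: row 4 has {circle, square, triangle, star, diamond, cross} and column 5 has {square, diamond}, leaving only hexagon.
Row 5, column 1: row 5 has {circle, square, hexagon, diamond} and column 1 has {circle, triangle, hexagon, diamond, cross}, leaving only star.
Row 2, column 1: row 2 has {triangle, diamond} and column 1 has {circle, triangle, star, hexagon, diamond, cross}, leaving only square.
Row 5, column 2: row 5 has {circle, square, star, hexagon, diamond} and column 2 has {square, triangle, diamond}, leaving only cross.
Row 5, column 6: row 5 has {circle, square, star, hexagon, diamond, cross} and column 6 has {square, cross}, leaving only triangle.
Row 7, column 2: row 7 has {circle, hexagon} and column 2 has {square, triangle, diamond, cross}, leaving only star.
Row 7, column 3: row 7 has {circle, star, hexagon} and column 3 has {circle, triangle, star, hexagon, diamond, cross}, leaving only square.
Row 7, column 6: row 7 has {circle, square, star, hexagon} and column 6 has {square, triangle, cross}, leaving only diamond.
Row 7, column 7: row 7 has {circle, square, star, hexagon, diamond} and column 7 has {circle, square, triangle, hexagon, diamond}, leaving only cross.
Row 2, column 7: row 2 has {square, triangle, diamond} and column 7 has {circle, square, triangle, hexagon, diamond, cross}, leaving only star.
Row 7, column 5: row 7 has {circle, square, star, hexagon, diamond, cross} and column 5 has {square, hexagon, diamond}, leaving only triangle.
Row 3, column 5: row 3 has {square, star, diamond, cross} and column 5 has {square, triangle, hexagon, diamond}, leaving only circle.
Row 3 already has {circle, square, star, diamond, cross} and column 4 already has {star, hexagon, diamond}, so row 3, column 4 must be triangle.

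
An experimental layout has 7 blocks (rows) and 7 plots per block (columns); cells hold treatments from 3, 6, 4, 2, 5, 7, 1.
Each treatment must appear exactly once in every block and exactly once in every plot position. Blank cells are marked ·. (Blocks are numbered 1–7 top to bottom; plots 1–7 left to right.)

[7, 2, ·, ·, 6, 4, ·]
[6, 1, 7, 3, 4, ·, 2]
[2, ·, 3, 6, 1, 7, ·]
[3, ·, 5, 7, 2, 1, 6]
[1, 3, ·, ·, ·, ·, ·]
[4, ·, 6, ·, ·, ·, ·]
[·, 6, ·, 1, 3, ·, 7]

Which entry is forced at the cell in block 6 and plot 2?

Block 1, plot 3: block 1 has {6, 4, 2, 7} and plot 3 has {3, 6, 5, 7}, leaving only 1.
Block 1, plot 4: block 1 has {6, 4, 2, 7, 1} and plot 4 has {3, 6, 7, 1}, leaving only 5.
Block 1, plot 7: block 1 has {6, 4, 2, 5, 7, 1} and plot 7 has {6, 2, 7}, leaving only 3.
Block 2, plot 6: block 2 has {3, 6, 4, 2, 7, 1} and plot 6 has {4, 7, 1}, leaving only 5.
Block 4, plot 2: block 4 has {3, 6, 2, 5, 7, 1} and plot 2 has {3, 6, 2, 1}, leaving only 4.
Block 3, plot 2: block 3 has {3, 6, 2, 7, 1} and plot 2 has {3, 6, 4, 2, 1}, leaving only 5.
Block 6 already has {6, 4} and plot 2 already has {3, 6, 4, 2, 5, 1}, so block 6, plot 2 must be 7.

7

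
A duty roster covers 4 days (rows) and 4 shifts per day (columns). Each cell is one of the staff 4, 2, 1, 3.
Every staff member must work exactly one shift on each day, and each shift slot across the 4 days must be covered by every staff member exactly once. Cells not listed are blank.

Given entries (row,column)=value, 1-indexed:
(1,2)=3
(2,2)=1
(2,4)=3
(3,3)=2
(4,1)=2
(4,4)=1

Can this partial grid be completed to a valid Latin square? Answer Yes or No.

No

Day 2, shift 1: day 2 has {1, 3} and shift 1 has {2}, so it must be 4.
Now day 2, shift 3: day 2 together with shift 3 already contain {4, 2, 1, 3} — every symbol — so nothing can go there. The grid has no valid completion.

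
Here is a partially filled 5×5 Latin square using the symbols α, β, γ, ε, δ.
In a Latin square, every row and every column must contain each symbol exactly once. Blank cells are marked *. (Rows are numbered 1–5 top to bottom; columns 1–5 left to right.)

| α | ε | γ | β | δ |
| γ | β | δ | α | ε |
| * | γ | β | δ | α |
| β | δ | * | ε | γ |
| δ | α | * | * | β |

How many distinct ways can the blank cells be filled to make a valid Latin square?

Row 3, column 1: eliminating its row and column leaves {ε}.
Row 4, column 3: eliminating its row and column leaves {α}.
Row 5, column 3: eliminating its row and column leaves {ε}.
Row 5, column 4: eliminating its row and column leaves {γ}.
Only one assignment across all blanks avoids any row or column repeat, giving 1 completion.

1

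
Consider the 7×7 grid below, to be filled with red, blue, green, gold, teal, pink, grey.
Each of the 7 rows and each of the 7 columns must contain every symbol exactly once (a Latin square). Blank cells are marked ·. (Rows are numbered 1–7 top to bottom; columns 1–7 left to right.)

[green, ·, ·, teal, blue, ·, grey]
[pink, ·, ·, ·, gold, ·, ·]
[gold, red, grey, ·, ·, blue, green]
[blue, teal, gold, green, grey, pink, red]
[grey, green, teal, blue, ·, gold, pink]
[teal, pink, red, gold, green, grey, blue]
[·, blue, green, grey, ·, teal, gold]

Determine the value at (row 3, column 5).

Row 1, column 2: row 1 has {blue, green, teal, grey} and column 2 has {red, blue, green, teal, pink}, leaving only gold.
Row 1, column 3: row 1 has {blue, green, gold, teal, grey} and column 3 has {red, green, gold, teal, grey}, leaving only pink.
Row 1, column 6: row 1 has {blue, green, gold, teal, pink, grey} and column 6 has {blue, gold, teal, pink, grey}, leaving only red.
Row 2, column 2: row 2 has {gold, pink} and column 2 has {red, blue, green, gold, teal, pink}, leaving only grey.
Row 2, column 3: row 2 has {gold, pink, grey} and column 3 has {red, green, gold, teal, pink, grey}, leaving only blue.
Row 2, column 4: row 2 has {blue, gold, pink, grey} and column 4 has {blue, green, gold, teal, grey}, leaving only red.
Row 2, column 6: row 2 has {red, blue, gold, pink, grey} and column 6 has {red, blue, gold, teal, pink, grey}, leaving only green.
Row 2, column 7: row 2 has {red, blue, green, gold, pink, grey} and column 7 has {red, blue, green, gold, pink, grey}, leaving only teal.
Row 3, column 4: row 3 has {red, blue, green, gold, grey} and column 4 has {red, blue, green, gold, teal, grey}, leaving only pink.
Row 3 already has {red, blue, green, gold, pink, grey} and column 5 already has {blue, green, gold, grey}, so row 3, column 5 must be teal.

teal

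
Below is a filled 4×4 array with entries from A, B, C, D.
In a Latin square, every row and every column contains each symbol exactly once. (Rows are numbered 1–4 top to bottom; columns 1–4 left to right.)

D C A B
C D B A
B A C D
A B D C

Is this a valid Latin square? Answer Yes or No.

Yes

Each row is a permutation of the 4 symbols, and so is each column.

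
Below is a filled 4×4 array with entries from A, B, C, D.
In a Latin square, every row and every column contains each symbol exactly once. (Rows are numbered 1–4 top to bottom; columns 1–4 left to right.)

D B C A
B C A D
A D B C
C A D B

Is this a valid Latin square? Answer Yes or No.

Yes

Each row is a permutation of the 4 symbols, and so is each column.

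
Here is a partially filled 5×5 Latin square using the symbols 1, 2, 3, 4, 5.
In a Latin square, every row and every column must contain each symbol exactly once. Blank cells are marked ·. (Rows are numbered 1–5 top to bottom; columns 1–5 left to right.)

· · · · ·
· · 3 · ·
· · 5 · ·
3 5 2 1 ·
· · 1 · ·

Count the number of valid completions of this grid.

Row 1, column 1: eliminating its row and column leaves {1, 2, 4, 5}.
Row 1, column 2: eliminating its row and column leaves {1, 2, 3, 4}.
Row 1, column 3: eliminating its row and column leaves {4}.
Row 1, column 4: eliminating its row and column leaves {2, 3, 4, 5}.
Row 1, column 5: eliminating its row and column leaves {1, 2, 3, 4, 5}.
Row 2, column 1: eliminating its row and column leaves {1, 2, 4, 5}.
Row 2, column 2: eliminating its row and column leaves {1, 2, 4}.
Row 2, column 4: eliminating its row and column leaves {2, 4, 5}.
Row 2, column 5: eliminating its row and column leaves {1, 2, 4, 5}.
Row 3, column 1: eliminating its row and column leaves {1, 2, 4}.
Row 3, column 2: eliminating its row and column leaves {1, 2, 3, 4}.
Row 3, column 4: eliminating its row and column leaves {2, 3, 4}.
Row 3, column 5: eliminating its row and column leaves {1, 2, 3, 4}.
Row 4, column 5: eliminating its row and column leaves {4}.
Row 5, column 1: eliminating its row and column leaves {2, 4, 5}.
Row 5, column 2: eliminating its row and column leaves {2, 3, 4}.
Row 5, column 4: eliminating its row and column leaves {2, 3, 4, 5}.
Row 5, column 5: eliminating its row and column leaves {2, 3, 4, 5}.
Enumerating the assignments across these blanks that avoid any row or column repeat gives 56 completions.

56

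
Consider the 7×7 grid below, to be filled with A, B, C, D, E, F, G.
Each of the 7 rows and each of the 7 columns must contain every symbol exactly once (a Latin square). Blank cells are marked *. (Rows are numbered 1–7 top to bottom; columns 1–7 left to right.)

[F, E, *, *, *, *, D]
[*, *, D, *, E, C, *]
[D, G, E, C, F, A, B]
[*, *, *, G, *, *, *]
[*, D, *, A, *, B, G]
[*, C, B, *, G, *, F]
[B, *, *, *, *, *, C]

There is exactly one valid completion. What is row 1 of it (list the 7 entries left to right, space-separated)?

F E C B A G D

Row 1, column 4: row 1 has {D, E, F} and column 4 has {A, C, G}, leaving only B.
Row 1, column 6: row 1 has {B, D, E, F} and column 6 has {A, B, C}, leaving only G.
Row 2, column 4: row 2 has {C, D, E} and column 4 has {A, B, C, G}, leaving only F.
Row 2, column 7: row 2 has {C, D, E, F} and column 7 has {B, C, D, F, G}, leaving only A.
Row 2, column 1: row 2 has {A, C, D, E, F} and column 1 has {B, D, F}, leaving only G.
Row 2, column 2: row 2 has {A, C, D, E, F, G} and column 2 has {C, D, E, G}, leaving only B.
Row 4, column 7: row 4 has {G} and column 7 has {A, B, C, D, F, G}, leaving only E.
Row 5, column 5: row 5 has {A, B, D, G} and column 5 has {E, F, G}, leaving only C.
Row 1, column 5: row 1 has {B, D, E, F, G} and column 5 has {C, E, F, G}, leaving only A.
Row 1, column 3: row 1 has {A, B, D, E, F, G} and column 3 has {B, D, E}, leaving only C.
So row 1 reads: F E C B A G D.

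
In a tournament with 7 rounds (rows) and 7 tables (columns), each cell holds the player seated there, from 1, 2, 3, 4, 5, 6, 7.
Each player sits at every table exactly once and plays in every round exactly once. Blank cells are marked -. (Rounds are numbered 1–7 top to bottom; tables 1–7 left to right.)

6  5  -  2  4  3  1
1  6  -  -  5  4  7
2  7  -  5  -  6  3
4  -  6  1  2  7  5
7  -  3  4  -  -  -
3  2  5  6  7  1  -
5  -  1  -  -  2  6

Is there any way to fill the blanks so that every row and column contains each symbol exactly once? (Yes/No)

Yes

No round or table among the givens repeats a symbol, and propagating forced cells runs into no contradiction.
One valid completion exists (for instance, 6 5 7 2 4 3 1 / 1 6 2 3 5 4 7 / 2 7 4 5 1 6 3 / 4 3 6 1 2 7 5 / 7 1 3 4 6 5 2 / 3 2 5 6 7 1 4 / 5 4 1 7 3 2 6).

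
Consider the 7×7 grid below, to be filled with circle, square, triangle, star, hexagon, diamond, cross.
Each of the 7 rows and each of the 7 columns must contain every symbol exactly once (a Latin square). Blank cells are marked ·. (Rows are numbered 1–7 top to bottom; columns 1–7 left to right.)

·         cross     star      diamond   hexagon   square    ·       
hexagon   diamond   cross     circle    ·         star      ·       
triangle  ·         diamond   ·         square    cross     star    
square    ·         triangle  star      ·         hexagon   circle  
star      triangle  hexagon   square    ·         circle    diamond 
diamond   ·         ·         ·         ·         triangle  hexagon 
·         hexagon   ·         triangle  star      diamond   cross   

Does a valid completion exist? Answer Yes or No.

No

Row 4, column 2: row 4 together with column 2 already contain {circle, square, triangle, star, hexagon, diamond, cross} — every symbol — so nothing can go there. The grid has no valid completion.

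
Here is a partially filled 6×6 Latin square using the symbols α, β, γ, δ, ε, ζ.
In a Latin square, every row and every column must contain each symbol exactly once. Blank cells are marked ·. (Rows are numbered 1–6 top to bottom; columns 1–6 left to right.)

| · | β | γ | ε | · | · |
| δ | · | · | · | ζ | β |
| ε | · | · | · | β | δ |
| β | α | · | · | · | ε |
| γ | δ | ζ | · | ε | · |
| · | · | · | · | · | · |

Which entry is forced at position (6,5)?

α

Row 3, column 3: row 3 has {β, δ, ε} and column 3 has {γ, ζ}, leaving only α.
Row 2, column 3: row 2 has {β, δ, ζ} and column 3 has {α, γ, ζ}, leaving only ε.
Row 2, column 2: row 2 has {β, δ, ε, ζ} and column 2 has {α, β, δ}, leaving only γ.
Row 2, column 4: row 2 has {β, γ, δ, ε, ζ} and column 4 has {ε}, leaving only α.
Row 3, column 2: row 3 has {α, β, δ, ε} and column 2 has {α, β, γ, δ}, leaving only ζ.
Row 3, column 4: row 3 has {α, β, δ, ε, ζ} and column 4 has {α, ε}, leaving only γ.
Row 4, column 3: row 4 has {α, β, ε} and column 3 has {α, γ, ε, ζ}, leaving only δ.
Row 4, column 4: row 4 has {α, β, δ, ε} and column 4 has {α, γ, ε}, leaving only ζ.
Row 4, column 5: row 4 has {α, β, δ, ε, ζ} and column 5 has {β, ε, ζ}, leaving only γ.
Row 5, column 4: row 5 has {γ, δ, ε, ζ} and column 4 has {α, γ, ε, ζ}, leaving only β.
Row 5, column 6: row 5 has {β, γ, δ, ε, ζ} and column 6 has {β, δ, ε}, leaving only α.
Row 1, column 6: row 1 has {β, γ, ε} and column 6 has {α, β, δ, ε}, leaving only ζ.
Row 1, column 1: row 1 has {β, γ, ε, ζ} and column 1 has {β, γ, δ, ε}, leaving only α.
Row 1, column 5: row 1 has {α, β, γ, ε, ζ} and column 5 has {β, γ, ε, ζ}, leaving only δ.
Row 6 already has {} and column 5 already has {β, γ, δ, ε, ζ}, so row 6, column 5 must be α.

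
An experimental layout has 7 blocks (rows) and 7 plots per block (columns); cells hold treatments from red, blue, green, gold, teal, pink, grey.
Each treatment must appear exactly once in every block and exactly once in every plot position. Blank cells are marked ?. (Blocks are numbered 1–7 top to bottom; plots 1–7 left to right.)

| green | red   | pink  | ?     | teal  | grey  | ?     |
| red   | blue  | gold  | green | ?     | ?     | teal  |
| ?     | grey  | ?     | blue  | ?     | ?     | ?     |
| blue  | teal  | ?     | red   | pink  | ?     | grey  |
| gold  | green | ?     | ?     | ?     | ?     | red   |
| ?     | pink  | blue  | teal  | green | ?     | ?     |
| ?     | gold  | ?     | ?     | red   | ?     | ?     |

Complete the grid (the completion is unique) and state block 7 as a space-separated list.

pink gold teal grey red blue green

Block 1, plot 4: block 1 has {red, green, teal, pink, grey} and plot 4 has {red, blue, green, teal}, leaving only gold.
Block 1, plot 7: block 1 has {red, green, gold, teal, pink, grey} and plot 7 has {red, teal, grey}, leaving only blue.
Block 2, plot 5: block 2 has {red, blue, green, gold, teal} and plot 5 has {red, green, teal, pink}, leaving only grey.
Block 2, plot 6: block 2 has {red, blue, green, gold, teal, grey} and plot 6 has {grey}, leaving only pink.
Block 3, plot 5: block 3 has {blue, grey} and plot 5 has {red, green, teal, pink, grey}, leaving only gold.
Block 4, plot 3: block 4 has {red, blue, teal, pink, grey} and plot 3 has {blue, gold, pink}, leaving only green.
Block 4, plot 6: block 4 has {red, blue, green, teal, pink, grey} and plot 6 has {pink, grey}, leaving only gold.
Block 5, plot 5: block 5 has {red, green, gold} and plot 5 has {red, green, gold, teal, pink, grey}, leaving only blue.
Block 5, plot 6: block 5 has {red, blue, green, gold} and plot 6 has {gold, pink, grey}, leaving only teal.
Block 5, plot 3: block 5 has {red, blue, green, gold, teal} and plot 3 has {blue, green, gold, pink}, leaving only grey.
Block 7, plot 3: block 7 has {red, gold} and plot 3 has {blue, green, gold, pink, grey}, leaving only teal.
Block 3, plot 3: block 3 has {blue, gold, grey} and plot 3 has {blue, green, gold, teal, pink, grey}, leaving only red.
Block 3, plot 6: block 3 has {red, blue, gold, grey} and plot 6 has {gold, teal, pink, grey}, leaving only green.
Block 7, plot 6: block 7 has {red, gold, teal} and plot 6 has {green, gold, teal, pink, grey}, leaving only blue.
Block 3, plot 7: block 3 has {red, blue, green, gold, grey} and plot 7 has {red, blue, teal, grey}, leaving only pink.
Block 7, plot 7: block 7 has {red, blue, gold, teal} and plot 7 has {red, blue, teal, pink, grey}, leaving only green.
Block 3, plot 1: block 3 has {red, blue, green, gold, pink, grey} and plot 1 has {red, blue, green, gold}, leaving only teal.
Block 5, plot 4: block 5 has {red, blue, green, gold, teal, grey} and plot 4 has {red, blue, green, gold, teal}, leaving only pink.
Block 7, plot 4: block 7 has {red, blue, green, gold, teal} and plot 4 has {red, blue, green, gold, teal, pink}, leaving only grey.
Block 7, plot 1: block 7 has {red, blue, green, gold, teal, grey} and plot 1 has {red, blue, green, gold, teal}, leaving only pink.
So block 7 reads: pink gold teal grey red blue green.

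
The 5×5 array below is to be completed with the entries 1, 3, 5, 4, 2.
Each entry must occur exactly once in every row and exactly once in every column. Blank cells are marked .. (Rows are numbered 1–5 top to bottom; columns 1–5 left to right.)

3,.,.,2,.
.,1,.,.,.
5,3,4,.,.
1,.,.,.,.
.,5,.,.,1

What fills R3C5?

Row 3 already has {3, 5, 4} and column 5 already has {1}, so row 3, column 5 must be 2.

2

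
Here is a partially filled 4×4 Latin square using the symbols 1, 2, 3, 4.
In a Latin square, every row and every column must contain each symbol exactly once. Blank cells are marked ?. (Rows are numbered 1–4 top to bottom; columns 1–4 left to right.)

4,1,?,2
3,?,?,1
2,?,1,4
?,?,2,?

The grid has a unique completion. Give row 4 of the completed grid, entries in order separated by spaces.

1 4 2 3

Row 4, column 1: row 4 has {2} and column 1 has {2, 3, 4}, leaving only 1.
Row 4, column 4: row 4 has {1, 2} and column 4 has {1, 2, 4}, leaving only 3.
Row 4, column 2: row 4 has {1, 2, 3} and column 2 has {1}, leaving only 4.
So row 4 reads: 1 4 2 3.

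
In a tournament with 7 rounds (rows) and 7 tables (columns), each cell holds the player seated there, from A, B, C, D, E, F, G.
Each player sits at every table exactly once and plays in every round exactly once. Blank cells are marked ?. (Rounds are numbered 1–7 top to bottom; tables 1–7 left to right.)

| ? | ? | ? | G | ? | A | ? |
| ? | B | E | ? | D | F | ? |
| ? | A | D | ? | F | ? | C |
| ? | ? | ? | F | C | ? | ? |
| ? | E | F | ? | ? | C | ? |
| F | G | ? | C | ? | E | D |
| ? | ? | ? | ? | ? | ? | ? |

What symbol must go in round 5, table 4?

Round 2, table 4: round 2 has {B, D, E, F} and table 4 has {C, F, G}, leaving only A.
Round 2, table 7: round 2 has {A, B, D, E, F} and table 7 has {C, D}, leaving only G.
Round 2, table 1: round 2 has {A, B, D, E, F, G} and table 1 has {F}, leaving only C.
Round 4, table 2: round 4 has {C, F} and table 2 has {A, B, E, G}, leaving only D.
Round 5, table 4 is narrowed to {B, D}.
If it were B, propagating the remaining blanks reaches a contradiction.
So round 5, table 4 must be D.

D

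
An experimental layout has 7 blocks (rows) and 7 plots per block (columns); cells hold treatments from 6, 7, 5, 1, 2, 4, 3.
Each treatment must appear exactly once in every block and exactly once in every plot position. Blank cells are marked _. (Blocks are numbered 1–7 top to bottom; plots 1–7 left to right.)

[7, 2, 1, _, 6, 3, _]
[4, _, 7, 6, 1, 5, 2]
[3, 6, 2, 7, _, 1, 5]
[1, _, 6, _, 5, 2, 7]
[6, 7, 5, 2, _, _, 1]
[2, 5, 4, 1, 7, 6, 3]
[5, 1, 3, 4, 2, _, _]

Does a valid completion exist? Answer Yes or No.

No block or plot among the givens repeats a symbol, and propagating forced cells runs into no contradiction.
One valid completion exists (for instance, 7 2 1 5 6 3 4 / 4 3 7 6 1 5 2 / 3 6 2 7 4 1 5 / 1 4 6 3 5 2 7 / 6 7 5 2 3 4 1 / 2 5 4 1 7 6 3 / 5 1 3 4 2 7 6).

Yes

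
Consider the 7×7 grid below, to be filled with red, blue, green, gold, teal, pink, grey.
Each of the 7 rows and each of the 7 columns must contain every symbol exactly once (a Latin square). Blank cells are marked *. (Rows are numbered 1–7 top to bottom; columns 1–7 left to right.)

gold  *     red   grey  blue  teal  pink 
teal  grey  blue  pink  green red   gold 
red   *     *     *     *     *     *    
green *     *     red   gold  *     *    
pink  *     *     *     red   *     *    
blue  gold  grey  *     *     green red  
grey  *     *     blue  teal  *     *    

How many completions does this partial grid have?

14

Row 1, column 2: eliminating its row and column leaves {green}.
Row 3, column 2: eliminating its row and column leaves {blue, green, teal, pink}.
Row 3, column 3: eliminating its row and column leaves {green, gold, teal, pink}.
Row 3, column 4: eliminating its row and column leaves {green, gold, teal}.
Row 3, column 5: eliminating its row and column leaves {pink, grey}.
Row 3, column 6: eliminating its row and column leaves {blue, gold, pink, grey}.
Row 3, column 7: eliminating its row and column leaves {blue, green, teal, grey}.
Row 4, column 2: eliminating its row and column leaves {blue, teal, pink}.
Row 4, column 3: eliminating its row and column leaves {teal, pink}.
Row 4, column 6: eliminating its row and column leaves {blue, pink, grey}.
Row 4, column 7: eliminating its row and column leaves {blue, teal, grey}.
Row 5, column 2: eliminating its row and column leaves {blue, green, teal}.
Row 5, column 3: eliminating its row and column leaves {green, gold, teal}.
Row 5, column 4: eliminating its row and column leaves {green, gold, teal}.
Row 5, column 6: eliminating its row and column leaves {blue, gold, grey}.
Row 5, column 7: eliminating its row and column leaves {blue, green, teal, grey}.
Row 6, column 4: eliminating its row and column leaves {teal}.
Row 6, column 5: eliminating its row and column leaves {pink}.
Row 7, column 2: eliminating its row and column leaves {red, green, pink}.
Row 7, column 3: eliminating its row and column leaves {green, gold, pink}.
Row 7, column 6: eliminating its row and column leaves {gold, pink}.
Row 7, column 7: eliminating its row and column leaves {green}.
Enumerating the assignments across these blanks that avoid any row or column repeat gives 14 completions.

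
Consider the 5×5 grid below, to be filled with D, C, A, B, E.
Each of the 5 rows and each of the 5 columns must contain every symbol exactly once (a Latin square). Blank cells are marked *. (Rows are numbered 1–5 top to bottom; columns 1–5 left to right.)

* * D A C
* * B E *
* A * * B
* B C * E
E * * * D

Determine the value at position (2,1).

C

Row 1, column 1: row 1 has {D, C, A} and column 1 has {E}, leaving only B.
Row 1, column 2: row 1 has {D, C, A, B} and column 2 has {A, B}, leaving only E.
Row 2, column 5: row 2 has {B, E} and column 5 has {D, C, B, E}, leaving only A.
Row 3, column 3: row 3 has {A, B} and column 3 has {D, C, B}, leaving only E.
Row 4, column 4: row 4 has {C, B, E} and column 4 has {A, E}, leaving only D.
Row 3, column 4: row 3 has {A, B, E} and column 4 has {D, A, E}, leaving only C.
Row 3, column 1: row 3 has {C, A, B, E} and column 1 has {B, E}, leaving only D.
Row 2 already has {A, B, E} and column 1 already has {D, B, E}, so row 2, column 1 must be C.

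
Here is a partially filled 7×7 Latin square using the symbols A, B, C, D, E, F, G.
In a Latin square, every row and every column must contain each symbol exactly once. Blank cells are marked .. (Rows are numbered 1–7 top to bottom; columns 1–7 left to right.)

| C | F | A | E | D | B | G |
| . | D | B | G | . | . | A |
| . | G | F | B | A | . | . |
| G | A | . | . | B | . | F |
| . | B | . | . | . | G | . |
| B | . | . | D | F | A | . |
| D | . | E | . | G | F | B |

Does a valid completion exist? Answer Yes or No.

No

Row 3, column 1: row 3 has {A, B, F, G} and column 1 has {B, C, D, G}, so it must be E.
Row 2, column 1: row 2 has {A, B, D, G} and column 1 has {B, C, D, E, G}, so it must be F.
Row 4, column 4: row 4 has {A, B, F, G} and column 4 has {B, D, E, G}, so it must be C.
Row 4, column 3: row 4 has {A, B, C, F, G} and column 3 has {A, B, E, F}, so it must be D.
Row 4, column 6: row 4 has {A, B, C, D, F, G} and column 6 has {A, B, F, G}, so it must be E.
Row 2, column 6: row 2 has {A, B, D, F, G} and column 6 has {A, B, E, F, G}, so it must be C.
Row 2, column 5: row 2 has {A, B, C, D, F, G} and column 5 has {A, B, D, F, G}, so it must be E.
Row 3, column 6: row 3 has {A, B, E, F, G} and column 6 has {A, B, C, E, F, G}, so it must be D.
Row 3, column 7: row 3 has {A, B, D, E, F, G} and column 7 has {A, B, F, G}, so it must be C.
Row 5, column 1: row 5 has {B, G} and column 1 has {B, C, D, E, F, G}, so it must be A.
Row 5, column 3: row 5 has {A, B, G} and column 3 has {A, B, D, E, F}, so it must be C.
Now row 5, column 5: row 5 together with column 5 already contain {A, B, C, D, E, F, G} — every symbol — so nothing can go there. The grid has no valid completion.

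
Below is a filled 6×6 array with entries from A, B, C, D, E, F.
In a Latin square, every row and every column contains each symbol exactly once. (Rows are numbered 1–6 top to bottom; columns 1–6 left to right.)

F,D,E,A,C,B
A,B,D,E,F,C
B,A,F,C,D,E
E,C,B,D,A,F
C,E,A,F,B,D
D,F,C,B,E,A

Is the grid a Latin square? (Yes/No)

Each row is a permutation of the 6 symbols, and so is each column.

Yes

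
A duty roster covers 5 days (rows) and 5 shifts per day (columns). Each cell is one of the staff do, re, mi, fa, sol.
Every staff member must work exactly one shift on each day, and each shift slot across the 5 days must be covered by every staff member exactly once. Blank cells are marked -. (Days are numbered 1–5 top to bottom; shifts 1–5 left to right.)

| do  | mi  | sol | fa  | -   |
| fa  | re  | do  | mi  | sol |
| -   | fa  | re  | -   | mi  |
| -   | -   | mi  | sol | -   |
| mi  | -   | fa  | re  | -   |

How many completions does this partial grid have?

Day 1, shift 5: eliminating its day and shift leaves {re}.
Day 3, shift 1: eliminating its day and shift leaves {sol}.
Day 3, shift 4: eliminating its day and shift leaves {do}.
Day 4, shift 1: eliminating its day and shift leaves {re}.
Day 4, shift 2: eliminating its day and shift leaves {do}.
Day 4, shift 5: eliminating its day and shift leaves {do, re, fa}.
Day 5, shift 2: eliminating its day and shift leaves {do, sol}.
Day 5, shift 5: eliminating its day and shift leaves {do}.
Only one assignment across all blanks avoids any day or shift repeat, giving 1 completion.

1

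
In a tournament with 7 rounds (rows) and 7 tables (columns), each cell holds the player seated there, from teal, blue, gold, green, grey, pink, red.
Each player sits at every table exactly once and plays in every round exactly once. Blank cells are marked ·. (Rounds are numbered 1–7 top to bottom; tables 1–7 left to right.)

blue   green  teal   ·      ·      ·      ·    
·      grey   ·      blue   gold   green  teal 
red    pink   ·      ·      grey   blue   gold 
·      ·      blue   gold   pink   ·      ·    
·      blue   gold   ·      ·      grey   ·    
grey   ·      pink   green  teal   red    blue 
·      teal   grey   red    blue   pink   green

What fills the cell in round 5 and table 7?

Round 1, table 5: round 1 has {teal, blue, green} and table 5 has {teal, blue, gold, grey, pink}, leaving only red.
Round 1, table 6: round 1 has {teal, blue, green, red} and table 6 has {blue, green, grey, pink, red}, leaving only gold.
Round 2, table 1: round 2 has {teal, blue, gold, green, grey} and table 1 has {blue, grey, red}, leaving only pink.
Round 2, table 3: round 2 has {teal, blue, gold, green, grey, pink} and table 3 has {teal, blue, gold, grey, pink}, leaving only red.
Round 3, table 3: round 3 has {blue, gold, grey, pink, red} and table 3 has {teal, blue, gold, grey, pink, red}, leaving only green.
Round 3, table 4: round 3 has {blue, gold, green, grey, pink, red} and table 4 has {blue, gold, green, red}, leaving only teal.
Round 4, table 2: round 4 has {blue, gold, pink} and table 2 has {teal, blue, green, grey, pink}, leaving only red.
Round 4, table 6: round 4 has {blue, gold, pink, red} and table 6 has {blue, gold, green, grey, pink, red}, leaving only teal.
Round 4, table 1: round 4 has {teal, blue, gold, pink, red} and table 1 has {blue, grey, pink, red}, leaving only green.
Round 4, table 7: round 4 has {teal, blue, gold, green, pink, red} and table 7 has {teal, blue, gold, green}, leaving only grey.
Round 1, table 7: round 1 has {teal, blue, gold, green, red} and table 7 has {teal, blue, gold, green, grey}, leaving only pink.
Round 5 already has {blue, gold, grey} and table 7 already has {teal, blue, gold, green, grey, pink}, so round 5, table 7 must be red.

red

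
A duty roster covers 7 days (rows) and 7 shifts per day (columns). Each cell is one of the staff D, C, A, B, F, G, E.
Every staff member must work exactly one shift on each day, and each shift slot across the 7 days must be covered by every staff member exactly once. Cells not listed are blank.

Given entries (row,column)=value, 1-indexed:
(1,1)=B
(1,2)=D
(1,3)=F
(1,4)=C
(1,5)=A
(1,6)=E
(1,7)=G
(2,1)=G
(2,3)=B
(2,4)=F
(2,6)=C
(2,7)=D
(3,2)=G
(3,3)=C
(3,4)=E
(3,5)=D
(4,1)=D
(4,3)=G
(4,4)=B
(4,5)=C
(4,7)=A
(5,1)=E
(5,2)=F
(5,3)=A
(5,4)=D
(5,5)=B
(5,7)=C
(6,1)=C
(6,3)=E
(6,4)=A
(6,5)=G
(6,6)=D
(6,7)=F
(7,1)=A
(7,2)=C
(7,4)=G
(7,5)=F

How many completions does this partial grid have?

Day 2, shift 2: eliminating its day and shift leaves {A, E}.
Day 2, shift 5: eliminating its day and shift leaves {E}.
Day 3, shift 1: eliminating its day and shift leaves {F}.
Day 3, shift 6: eliminating its day and shift leaves {A, B, F}.
Day 3, shift 7: eliminating its day and shift leaves {B}.
Day 4, shift 2: eliminating its day and shift leaves {E}.
Day 4, shift 6: eliminating its day and shift leaves {F}.
Day 5, shift 6: eliminating its day and shift leaves {G}.
Day 6, shift 2: eliminating its day and shift leaves {B}.
Day 7, shift 3: eliminating its day and shift leaves {D}.
Day 7, shift 6: eliminating its day and shift leaves {B}.
Day 7, shift 7: eliminating its day and shift leaves {B, E}.
Only one assignment across all blanks avoids any day or shift repeat, giving 1 completion.

1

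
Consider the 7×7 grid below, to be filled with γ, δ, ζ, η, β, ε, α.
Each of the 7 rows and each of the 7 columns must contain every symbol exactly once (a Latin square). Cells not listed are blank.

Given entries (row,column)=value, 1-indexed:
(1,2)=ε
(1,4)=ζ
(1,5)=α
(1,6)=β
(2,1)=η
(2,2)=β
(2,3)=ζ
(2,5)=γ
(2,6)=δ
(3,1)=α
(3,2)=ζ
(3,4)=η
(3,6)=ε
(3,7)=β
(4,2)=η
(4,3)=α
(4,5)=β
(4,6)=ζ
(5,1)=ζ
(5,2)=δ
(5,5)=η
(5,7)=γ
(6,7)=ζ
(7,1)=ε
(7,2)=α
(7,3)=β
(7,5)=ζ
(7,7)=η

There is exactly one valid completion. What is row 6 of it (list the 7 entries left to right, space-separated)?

Row 6, column 2: row 6 has {ζ} and column 2 has {δ, ζ, η, β, ε, α}, leaving only γ.
Row 1, column 7: row 1 has {ζ, β, ε, α} and column 7 has {γ, ζ, η, β}, leaving only δ.
Row 1, column 1: row 1 has {δ, ζ, β, ε, α} and column 1 has {ζ, η, ε, α}, leaving only γ.
Row 1, column 3: row 1 has {γ, δ, ζ, β, ε, α} and column 3 has {ζ, β, α}, leaving only η.
Row 3, column 5: row 3 has {ζ, η, β, ε, α} and column 5 has {γ, ζ, η, β, α}, leaving only δ.
Row 6, column 5: row 6 has {γ, ζ} and column 5 has {γ, δ, ζ, η, β, α}, leaving only ε.
Row 6, column 3: row 6 has {γ, ζ, ε} and column 3 has {ζ, η, β, α}, leaving only δ.
Row 6, column 1: row 6 has {γ, δ, ζ, ε} and column 1 has {γ, ζ, η, ε, α}, leaving only β.
Row 6, column 4: row 6 has {γ, δ, ζ, β, ε} and column 4 has {ζ, η}, leaving only α.
Row 6, column 6: row 6 has {γ, δ, ζ, β, ε, α} and column 6 has {δ, ζ, β, ε}, leaving only η.
So row 6 reads: β γ δ α ε η ζ.

β γ δ α ε η ζ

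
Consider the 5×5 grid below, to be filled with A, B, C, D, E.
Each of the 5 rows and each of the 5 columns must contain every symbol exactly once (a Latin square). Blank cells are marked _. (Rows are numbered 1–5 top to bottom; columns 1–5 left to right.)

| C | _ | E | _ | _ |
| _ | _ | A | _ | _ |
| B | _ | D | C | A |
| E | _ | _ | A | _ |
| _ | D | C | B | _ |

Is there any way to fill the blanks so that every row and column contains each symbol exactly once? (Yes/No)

Yes

No row or column among the givens repeats a symbol, and propagating forced cells runs into no contradiction.
One valid completion exists (for instance, C A E D B / D B A E C / B E D C A / E C B A D / A D C B E).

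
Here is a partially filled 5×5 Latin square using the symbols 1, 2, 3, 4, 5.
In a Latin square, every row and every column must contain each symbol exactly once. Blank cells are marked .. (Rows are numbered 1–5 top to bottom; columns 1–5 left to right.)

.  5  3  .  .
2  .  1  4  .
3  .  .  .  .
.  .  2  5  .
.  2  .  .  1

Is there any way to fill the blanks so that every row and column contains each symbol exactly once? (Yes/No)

No row or column among the givens repeats a symbol, and propagating forced cells runs into no contradiction.
One valid completion exists (for instance, 1 5 3 2 4 / 2 3 1 4 5 / 3 4 5 1 2 / 4 1 2 5 3 / 5 2 4 3 1).

Yes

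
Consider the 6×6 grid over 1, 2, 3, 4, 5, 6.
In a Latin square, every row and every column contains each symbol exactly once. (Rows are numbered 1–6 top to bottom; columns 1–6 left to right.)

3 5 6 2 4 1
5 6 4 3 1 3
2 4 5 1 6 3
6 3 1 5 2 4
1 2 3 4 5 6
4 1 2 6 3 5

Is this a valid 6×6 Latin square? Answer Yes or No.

Column 6 contains 3 twice (at rows 2 and 3), so it is not a permutation.

No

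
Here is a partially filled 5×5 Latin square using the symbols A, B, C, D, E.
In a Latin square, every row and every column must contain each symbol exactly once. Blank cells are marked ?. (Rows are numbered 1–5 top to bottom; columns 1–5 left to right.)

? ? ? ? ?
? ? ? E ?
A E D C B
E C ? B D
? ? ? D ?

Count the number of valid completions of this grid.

6

Row 1, column 1: eliminating its row and column leaves {B, C, D}.
Row 1, column 2: eliminating its row and column leaves {A, B, D}.
Row 1, column 3: eliminating its row and column leaves {A, B, C, E}.
Row 1, column 4: eliminating its row and column leaves {A}.
Row 1, column 5: eliminating its row and column leaves {A, C, E}.
Row 2, column 1: eliminating its row and column leaves {B, C, D}.
Row 2, column 2: eliminating its row and column leaves {A, B, D}.
Row 2, column 3: eliminating its row and column leaves {A, B, C}.
Row 2, column 5: eliminating its row and column leaves {A, C}.
Row 4, column 3: eliminating its row and column leaves {A}.
Row 5, column 1: eliminating its row and column leaves {B, C}.
Row 5, column 2: eliminating its row and column leaves {A, B}.
Row 5, column 3: eliminating its row and column leaves {A, B, C, E}.
Row 5, column 5: eliminating its row and column leaves {A, C, E}.
Enumerating the assignments across these blanks that avoid any row or column repeat gives 6 completions.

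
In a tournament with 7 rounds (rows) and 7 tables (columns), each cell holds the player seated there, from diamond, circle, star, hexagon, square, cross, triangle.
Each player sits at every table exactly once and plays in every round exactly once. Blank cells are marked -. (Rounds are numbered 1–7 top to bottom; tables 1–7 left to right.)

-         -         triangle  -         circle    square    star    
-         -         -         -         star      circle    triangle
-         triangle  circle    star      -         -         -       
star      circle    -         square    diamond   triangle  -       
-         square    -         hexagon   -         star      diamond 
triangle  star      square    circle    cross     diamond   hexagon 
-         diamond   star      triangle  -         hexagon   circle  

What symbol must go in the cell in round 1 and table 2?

Round 3, table 6: round 3 has {circle, star, triangle} and table 6 has {diamond, circle, star, hexagon, square, triangle}, leaving only cross.
Round 3, table 7: round 3 has {circle, star, cross, triangle} and table 7 has {diamond, circle, star, hexagon, triangle}, leaving only square.
Round 3, table 5: round 3 has {circle, star, square, cross, triangle} and table 5 has {diamond, circle, star, cross}, leaving only hexagon.
Round 3, table 1: round 3 has {circle, star, hexagon, square, cross, triangle} and table 1 has {star, triangle}, leaving only diamond.
Round 4, table 7: round 4 has {diamond, circle, star, square, triangle} and table 7 has {diamond, circle, star, hexagon, square, triangle}, leaving only cross.
Round 4, table 3: round 4 has {diamond, circle, star, square, cross, triangle} and table 3 has {circle, star, square, triangle}, leaving only hexagon.
Round 5, table 3: round 5 has {diamond, star, hexagon, square} and table 3 has {circle, star, hexagon, square, triangle}, leaving only cross.
Round 2, table 3: round 2 has {circle, star, triangle} and table 3 has {circle, star, hexagon, square, cross, triangle}, leaving only diamond.
Round 2, table 4: round 2 has {diamond, circle, star, triangle} and table 4 has {circle, star, hexagon, square, triangle}, leaving only cross.
Round 1, table 4: round 1 has {circle, star, square, triangle} and table 4 has {circle, star, hexagon, square, cross, triangle}, leaving only diamond.
Round 2, table 2: round 2 has {diamond, circle, star, cross, triangle} and table 2 has {diamond, circle, star, square, triangle}, leaving only hexagon.
Round 1 already has {diamond, circle, star, square, triangle} and table 2 already has {diamond, circle, star, hexagon, square, triangle}, so round 1, table 2 must be cross.

cross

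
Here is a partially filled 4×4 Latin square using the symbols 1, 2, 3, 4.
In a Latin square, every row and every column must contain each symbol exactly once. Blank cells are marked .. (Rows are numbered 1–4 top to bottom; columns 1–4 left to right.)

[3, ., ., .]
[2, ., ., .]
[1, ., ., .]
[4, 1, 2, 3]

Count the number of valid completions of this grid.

4

Row 1, column 2: eliminating its row and column leaves {2, 4}.
Row 1, column 3: eliminating its row and column leaves {1, 4}.
Row 1, column 4: eliminating its row and column leaves {1, 2, 4}.
Row 2, column 2: eliminating its row and column leaves {3, 4}.
Row 2, column 3: eliminating its row and column leaves {1, 3, 4}.
Row 2, column 4: eliminating its row and column leaves {1, 4}.
Row 3, column 2: eliminating its row and column leaves {2, 3, 4}.
Row 3, column 3: eliminating its row and column leaves {3, 4}.
Row 3, column 4: eliminating its row and column leaves {2, 4}.
Enumerating the assignments across these blanks that avoid any row or column repeat gives 4 completions.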